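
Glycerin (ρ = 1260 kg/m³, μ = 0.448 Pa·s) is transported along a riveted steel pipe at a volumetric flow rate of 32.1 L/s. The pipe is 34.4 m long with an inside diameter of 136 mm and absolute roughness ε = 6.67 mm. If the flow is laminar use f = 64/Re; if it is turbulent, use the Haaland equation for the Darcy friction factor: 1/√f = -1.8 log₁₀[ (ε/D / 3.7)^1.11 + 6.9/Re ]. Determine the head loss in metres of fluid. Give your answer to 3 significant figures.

h_f ≈ 4.77 m

Q = 32.1 L/s = 32.1/1000 = 0.0321 m³/s.
Cross-sectional area A = πD²/4 = π(0.136)²/4 = 0.01453 m²; mean velocity V = Q/A = 0.0321/0.01453 = 2.21 m/s.
Reynolds number Re = ρVD/μ = 1260 · 2.21 · 0.136 / 0.448 = 845.2.
Re < 2300 → laminar flow, so f = 64/Re = 64/845.2 = 0.07572 (the turbulent correlation is not needed).
Darcy-Weisbach: ΔP = f(L/D)(ρV²/2) = 0.07572·(34.4/0.136)·(1260·2.21²/2) = 0.07572·252.9·3076 = 5.892e+04 Pa.
Head loss h_f = ΔP/(ρg) = 5.892e+04/(1260·9.81) = 4.77 m.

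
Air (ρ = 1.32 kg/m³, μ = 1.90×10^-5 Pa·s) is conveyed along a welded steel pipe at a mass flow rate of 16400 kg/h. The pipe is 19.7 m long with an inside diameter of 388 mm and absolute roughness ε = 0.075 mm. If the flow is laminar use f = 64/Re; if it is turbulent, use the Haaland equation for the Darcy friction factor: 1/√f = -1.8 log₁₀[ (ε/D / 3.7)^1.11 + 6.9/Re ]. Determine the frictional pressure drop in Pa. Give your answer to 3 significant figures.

ṁ = 16400 kg/h = 16400/3600 = 4.556 kg/s.
A = πD²/4 = π(0.388)²/4 = 0.1182 m²; mean velocity V = ṁ/(ρA) = 4.556/(1.32 · 0.1182) = 29.19 m/s.
Reynolds number Re = ρVD/μ = 1.32 · 29.19 · 0.388 / 1.9e-05 = 7.868e+05.
Re > 4000 → turbulent. Relative roughness ε/D = 7.5e-05/0.388 = 0.000193. Haaland: 1/√f = -1.8 log₁₀[(0.000193/3.7)^1.11 + 6.9/7.868e+05] = -1.8 log₁₀[1.77e-05 + 8.77e-06] = 8.24, so f = 0.01473.
Darcy-Weisbach: ΔP = f(L/D)(ρV²/2) = 0.01473·(19.7/0.388)·(1.32·29.19²/2) = 0.01473·50.77·562.3 = 420.5 Pa.

ΔP ≈ 420 Pa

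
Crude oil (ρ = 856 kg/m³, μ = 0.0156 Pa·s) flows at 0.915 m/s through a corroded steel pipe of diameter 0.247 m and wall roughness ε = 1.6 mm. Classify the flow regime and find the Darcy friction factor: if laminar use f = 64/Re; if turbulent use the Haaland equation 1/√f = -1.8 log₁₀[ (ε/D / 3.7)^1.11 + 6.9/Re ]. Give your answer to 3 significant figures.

Re = ρVD/μ = 856·0.915·0.247/0.0156 = 1.24e+04.
Re > 4000 → turbulent. ε/D = 0.0016/0.247 = 0.00648; Haaland: 1/√f = -1.8 log₁₀[0.000871 + 0.000556] = 5.122, so f = 0.03812.

f ≈ 0.0381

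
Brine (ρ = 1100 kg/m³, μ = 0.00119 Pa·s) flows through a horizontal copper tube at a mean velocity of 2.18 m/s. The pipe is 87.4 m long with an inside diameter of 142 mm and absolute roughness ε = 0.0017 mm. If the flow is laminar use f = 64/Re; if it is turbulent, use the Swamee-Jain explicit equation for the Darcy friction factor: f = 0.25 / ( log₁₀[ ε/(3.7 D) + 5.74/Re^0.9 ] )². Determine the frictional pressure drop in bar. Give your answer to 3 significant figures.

Reynolds number Re = ρVD/μ = 1100 · 2.18 · 0.142 / 0.00119 = 2.861e+05.
Re > 4000 → turbulent. Relative roughness ε/D = 1.7e-06/0.142 = 1.2e-05. Swamee-Jain: f = 0.25/(log₁₀[1.2e-05/3.7 + 5.74/2.861e+05^0.9])² = 0.25/(log₁₀[3.24e-06 + 7.05e-05])² = 0.25/(-4.133)² = 0.01464.
Darcy-Weisbach: ΔP = f(L/D)(ρV²/2) = 0.01464·(87.4/0.142)·(1100·2.18²/2) = 0.01464·615.5·2614 = 2.355e+04 Pa.
ΔP = 2.355e+04 Pa = 0.236 bar.

ΔP ≈ 0.236 bar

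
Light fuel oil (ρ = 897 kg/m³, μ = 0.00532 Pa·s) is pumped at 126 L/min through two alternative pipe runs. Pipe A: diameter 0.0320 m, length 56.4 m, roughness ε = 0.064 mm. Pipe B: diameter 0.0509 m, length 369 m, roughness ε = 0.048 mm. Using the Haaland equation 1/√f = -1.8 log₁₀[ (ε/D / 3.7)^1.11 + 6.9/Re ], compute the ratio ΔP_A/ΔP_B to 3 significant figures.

Pipe A: V = Q/A = 0.0021/0.0008042 = 2.611 m/s; Re = 1.409e+04; ε/D = 0.002; Haaland → f = 0.03132; ΔP_A = f(L/D)(ρV²/2) = 1.688e+05 Pa.
Pipe B: V = Q/A = 0.0021/0.002035 = 1.032 m/s; Re = 8857; ε/D = 0.000943; Haaland → f = 0.03308; ΔP_B = f(L/D)(ρV²/2) = 1.145e+05 Pa.
ΔP_A/ΔP_B = 1.688e+05/1.145e+05 = 1.47.

ΔP_A/ΔP_B ≈ 1.47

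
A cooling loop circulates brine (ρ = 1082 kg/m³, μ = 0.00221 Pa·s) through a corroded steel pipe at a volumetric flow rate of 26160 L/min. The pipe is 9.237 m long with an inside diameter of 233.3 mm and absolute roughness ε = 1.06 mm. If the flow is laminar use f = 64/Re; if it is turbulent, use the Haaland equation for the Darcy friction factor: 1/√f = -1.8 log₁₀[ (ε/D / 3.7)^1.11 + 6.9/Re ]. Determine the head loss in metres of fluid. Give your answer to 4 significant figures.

h_f ≈ 6.223 m

Q = 26160 L/min = 26160/60000 = 0.436 m³/s.
Cross-sectional area A = πD²/4 = π(0.2333)²/4 = 0.04275 m²; mean velocity V = Q/A = 0.436/0.04275 = 10.2 m/s.
Reynolds number Re = ρVD/μ = 1082 · 10.2 · 0.2333 / 0.00221 = 1.165e+06.
Re > 4000 → turbulent. Relative roughness ε/D = 0.00106/0.2333 = 0.00454. Haaland: 1/√f = -1.8 log₁₀[(0.00454/3.7)^1.11 + 6.9/1.165e+06] = -1.8 log₁₀[0.000587 + 5.92e-06] = 5.808, so f = 0.02965.
Darcy-Weisbach: ΔP = f(L/D)(ρV²/2) = 0.02965·(9.237/0.2333)·(1082·10.2²/2) = 0.02965·39.59·5.628e+04 = 6.605e+04 Pa.
Head loss h_f = ΔP/(ρg) = 6.605e+04/(1082·9.81) = 6.223 m.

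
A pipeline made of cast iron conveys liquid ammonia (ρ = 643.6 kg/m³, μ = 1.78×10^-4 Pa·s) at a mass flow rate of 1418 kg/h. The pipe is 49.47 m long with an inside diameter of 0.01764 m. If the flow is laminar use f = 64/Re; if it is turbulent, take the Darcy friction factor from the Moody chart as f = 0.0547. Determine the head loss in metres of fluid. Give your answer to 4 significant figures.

h_f ≈ 49.03 m

ṁ = 1418 kg/h = 1418/3600 = 0.3939 kg/s.
A = πD²/4 = π(0.01764)²/4 = 0.0002444 m²; mean velocity V = ṁ/(ρA) = 0.3939/(643.6 · 0.0002444) = 2.504 m/s.
Reynolds number Re = ρVD/μ = 643.6 · 2.504 · 0.01764 / 0.000178 = 1.597e+05.
Re > 4000 → turbulent; use the Moody-chart value f = 0.0547.
Darcy-Weisbach: ΔP = f(L/D)(ρV²/2) = 0.0547·(49.47/0.01764)·(643.6·2.504²/2) = 0.0547·2804·2018 = 3.096e+05 Pa.
Head loss h_f = ΔP/(ρg) = 3.096e+05/(643.6·9.81) = 49.03 m.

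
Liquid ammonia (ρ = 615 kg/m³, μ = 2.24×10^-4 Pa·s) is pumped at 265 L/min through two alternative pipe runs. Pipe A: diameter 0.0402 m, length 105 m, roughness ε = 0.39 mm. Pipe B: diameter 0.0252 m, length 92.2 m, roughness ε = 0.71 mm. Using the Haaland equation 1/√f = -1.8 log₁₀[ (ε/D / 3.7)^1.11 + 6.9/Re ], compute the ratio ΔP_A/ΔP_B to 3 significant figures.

Pipe A: V = Q/A = 0.004417/0.001269 = 3.48 m/s; Re = 3.841e+05; ε/D = 0.0097; Haaland → f = 0.03774; ΔP_A = f(L/D)(ρV²/2) = 3.671e+05 Pa.
Pipe B: V = Q/A = 0.004417/0.0004988 = 8.855 m/s; Re = 6.127e+05; ε/D = 0.0282; Haaland → f = 0.05588; ΔP_B = f(L/D)(ρV²/2) = 4.93e+06 Pa.
ΔP_A/ΔP_B = 3.671e+05/4.93e+06 = 0.0745.

ΔP_A/ΔP_B ≈ 0.0745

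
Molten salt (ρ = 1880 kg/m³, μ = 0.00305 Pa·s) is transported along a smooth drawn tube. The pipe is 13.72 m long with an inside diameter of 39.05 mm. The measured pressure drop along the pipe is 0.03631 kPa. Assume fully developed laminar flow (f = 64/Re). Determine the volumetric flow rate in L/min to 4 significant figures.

Q ≈ 2.971 L/min

For laminar flow, f = 64/Re with Re = ρVD/μ, so Darcy-Weisbach reduces to ΔP = 32μLV/D². Solving for V: V = ΔP·D²/(32μL) = 36.31·(0.03905)²/(32·0.00305·13.72) = 0.04135 m/s.
Check: Re = ρVD/μ = 1880·0.04135·0.03905/0.00305 = 995.3 < 2300, so the laminar assumption holds.
Q = V·A = 0.04135·(π/4·0.03905²) = 4.952e-05 m³/s = 2.971 L/min.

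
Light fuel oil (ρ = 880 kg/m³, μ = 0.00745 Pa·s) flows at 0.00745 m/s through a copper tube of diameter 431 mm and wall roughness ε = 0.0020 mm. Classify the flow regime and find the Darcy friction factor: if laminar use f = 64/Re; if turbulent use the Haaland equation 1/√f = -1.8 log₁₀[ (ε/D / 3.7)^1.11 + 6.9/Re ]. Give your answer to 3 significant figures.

Re = ρVD/μ = 880·0.00745·0.431/0.00745 = 379.3.
Re < 2300 → laminar, so f = 64/Re = 0.1687 (roughness is irrelevant in laminar flow).

f ≈ 0.169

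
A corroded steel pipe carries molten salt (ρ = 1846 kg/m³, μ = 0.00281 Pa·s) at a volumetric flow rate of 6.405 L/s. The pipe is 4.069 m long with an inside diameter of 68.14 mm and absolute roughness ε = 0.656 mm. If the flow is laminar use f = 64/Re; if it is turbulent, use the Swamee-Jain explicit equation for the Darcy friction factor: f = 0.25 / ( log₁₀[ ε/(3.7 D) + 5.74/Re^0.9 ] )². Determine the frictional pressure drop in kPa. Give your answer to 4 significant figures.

ΔP ≈ 6.544 kPa

Q = 6.405 L/s = 6.405/1000 = 0.006405 m³/s.
Cross-sectional area A = πD²/4 = π(0.06814)²/4 = 0.003647 m²; mean velocity V = Q/A = 0.006405/0.003647 = 1.756 m/s.
Reynolds number Re = ρVD/μ = 1846 · 1.756 · 0.06814 / 0.00281 = 7.862e+04.
Re > 4000 → turbulent. Relative roughness ε/D = 0.000656/0.06814 = 0.00963. Swamee-Jain: f = 0.25/(log₁₀[0.00963/3.7 + 5.74/7.862e+04^0.9])² = 0.25/(log₁₀[0.0026 + 0.000225])² = 0.25/(-2.549)² = 0.03849.
Darcy-Weisbach: ΔP = f(L/D)(ρV²/2) = 0.03849·(4.069/0.06814)·(1846·1.756²/2) = 0.03849·59.72·2847 = 6544 Pa.
ΔP = 6544 Pa = 6.544 kPa.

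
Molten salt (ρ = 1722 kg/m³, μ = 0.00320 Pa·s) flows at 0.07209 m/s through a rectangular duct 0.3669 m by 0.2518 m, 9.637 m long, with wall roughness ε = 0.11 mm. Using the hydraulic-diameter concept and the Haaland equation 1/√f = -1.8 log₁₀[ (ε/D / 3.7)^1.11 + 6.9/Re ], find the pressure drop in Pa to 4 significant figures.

ΔP ≈ 4.353 Pa

Hydraulic diameter D_h = 4A/P = 4·(0.3669·0.2518)/(2·(0.3669+0.2518)) = 0.3695/1.237 = 0.2986 m.
Re = ρVD_h/μ = 1722·0.07209·0.2986/0.0032 = 1.159e+04.
ε/D_h = 0.00011/0.2986 = 0.000368; Haaland gives 1/√f = -1.8 log₁₀[3.61e-05+0.000596] = 5.759, so f = 0.03015.
ΔP = f(L/D_h)(ρV²/2) = 0.03015·9.637/0.2986·4.475 = 4.353 Pa.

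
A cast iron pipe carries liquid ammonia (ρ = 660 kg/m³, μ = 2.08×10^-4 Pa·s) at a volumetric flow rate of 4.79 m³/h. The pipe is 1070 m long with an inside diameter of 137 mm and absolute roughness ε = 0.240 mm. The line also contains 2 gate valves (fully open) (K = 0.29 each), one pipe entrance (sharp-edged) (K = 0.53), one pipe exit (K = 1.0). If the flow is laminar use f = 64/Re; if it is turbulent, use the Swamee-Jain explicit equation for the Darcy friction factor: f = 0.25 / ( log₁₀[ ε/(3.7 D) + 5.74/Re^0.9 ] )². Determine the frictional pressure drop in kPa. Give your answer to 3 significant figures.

ΔP ≈ 0.571 kPa

Q = 4.79 m³/h = 4.79/3600 = 0.001331 m³/s.
Cross-sectional area A = πD²/4 = π(0.137)²/4 = 0.01474 m²; mean velocity V = Q/A = 0.001331/0.01474 = 0.09026 m/s.
Reynolds number Re = ρVD/μ = 660 · 0.09026 · 0.137 / 0.000208 = 3.924e+04.
Re > 4000 → turbulent. Relative roughness ε/D = 0.00024/0.137 = 0.00175. Swamee-Jain: f = 0.25/(log₁₀[0.00175/3.7 + 5.74/3.924e+04^0.9])² = 0.25/(log₁₀[0.000473 + 0.000421])² = 0.25/(-3.048)² = 0.0269.
Total minor-loss coefficient ΣK = 2·0.29 + 1·0.53 + 1·1 = 2.11.
ΔP = [f·L/D + ΣK]·(ρV²/2) = [0.0269·1070/0.137 + 2.11]·(660·0.09026²/2) = [210.1 + 2.11]·2.689 = 570.6 Pa.
ΔP = 570.6 Pa = 0.571 kPa.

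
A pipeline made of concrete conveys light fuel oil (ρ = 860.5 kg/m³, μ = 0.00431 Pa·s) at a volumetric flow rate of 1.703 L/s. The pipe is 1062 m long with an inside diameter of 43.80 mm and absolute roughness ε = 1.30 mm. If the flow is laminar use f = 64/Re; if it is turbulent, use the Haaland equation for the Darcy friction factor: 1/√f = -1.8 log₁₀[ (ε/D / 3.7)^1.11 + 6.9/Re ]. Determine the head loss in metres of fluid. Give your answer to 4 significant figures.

h_f ≈ 94.87 m

Q = 1.703 L/s = 1.703/1000 = 0.001703 m³/s.
Cross-sectional area A = πD²/4 = π(0.0438)²/4 = 0.001507 m²; mean velocity V = Q/A = 0.001703/0.001507 = 1.13 m/s.
Reynolds number Re = ρVD/μ = 860.5 · 1.13 · 0.0438 / 0.00431 = 9884.
Re > 4000 → turbulent. Relative roughness ε/D = 0.0013/0.0438 = 0.0297. Haaland: 1/√f = -1.8 log₁₀[(0.0297/3.7)^1.11 + 6.9/9884] = -1.8 log₁₀[0.00472 + 0.000698] = 4.079, so f = 0.06009.
Darcy-Weisbach: ΔP = f(L/D)(ρV²/2) = 0.06009·(1062/0.0438)·(860.5·1.13²/2) = 0.06009·2.425e+04·549.6 = 8.008e+05 Pa.
Head loss h_f = ΔP/(ρg) = 8.008e+05/(860.5·9.81) = 94.87 m.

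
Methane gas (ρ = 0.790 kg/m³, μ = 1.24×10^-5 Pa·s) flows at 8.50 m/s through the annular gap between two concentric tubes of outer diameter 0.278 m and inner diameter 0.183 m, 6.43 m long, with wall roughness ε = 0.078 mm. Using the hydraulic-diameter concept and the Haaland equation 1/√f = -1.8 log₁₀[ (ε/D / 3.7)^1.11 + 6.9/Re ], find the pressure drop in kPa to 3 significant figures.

Hydraulic diameter D_h = 4A/P = D_o - D_i = 0.278 - 0.183 = 0.095 m.
Re = ρVD_h/μ = 0.79·8.5·0.095/1.24e-05 = 5.145e+04.
ε/D_h = 7.8e-05/0.095 = 0.000821; Haaland gives 1/√f = -1.8 log₁₀[8.8e-05+0.000134] = 6.576, so f = 0.02312.
ΔP = f(L/D_h)(ρV²/2) = 0.02312·6.43/0.095·28.54 = 44.66 Pa.
ΔP = 0.0447 kPa.

ΔP ≈ 0.0447 kPa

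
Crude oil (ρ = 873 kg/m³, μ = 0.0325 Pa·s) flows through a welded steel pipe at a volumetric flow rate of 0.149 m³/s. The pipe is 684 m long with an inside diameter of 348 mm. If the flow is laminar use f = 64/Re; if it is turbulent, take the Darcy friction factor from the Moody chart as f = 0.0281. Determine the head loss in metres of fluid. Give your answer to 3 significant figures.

Cross-sectional area A = πD²/4 = π(0.348)²/4 = 0.09511 m²; mean velocity V = Q/A = 0.149/0.09511 = 1.567 m/s.
Reynolds number Re = ρVD/μ = 873 · 1.567 · 0.348 / 0.0325 = 1.464e+04.
Re > 4000 → turbulent; use the Moody-chart value f = 0.0281.
Darcy-Weisbach: ΔP = f(L/D)(ρV²/2) = 0.0281·(684/0.348)·(873·1.567²/2) = 0.0281·1966·1071 = 5.916e+04 Pa.
Head loss h_f = ΔP/(ρg) = 5.916e+04/(873·9.81) = 6.91 m.

h_f ≈ 6.91 m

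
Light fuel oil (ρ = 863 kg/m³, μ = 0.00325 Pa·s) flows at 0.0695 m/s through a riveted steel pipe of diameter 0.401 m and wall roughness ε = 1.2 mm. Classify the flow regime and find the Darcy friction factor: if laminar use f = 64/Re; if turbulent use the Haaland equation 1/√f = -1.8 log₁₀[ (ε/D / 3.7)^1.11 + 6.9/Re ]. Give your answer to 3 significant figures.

Re = ρVD/μ = 863·0.0695·0.401/0.00325 = 7400.
Re > 4000 → turbulent. ε/D = 0.0012/0.401 = 0.00299; Haaland: 1/√f = -1.8 log₁₀[0.00037 + 0.000932] = 5.194, so f = 0.03707.

f ≈ 0.0371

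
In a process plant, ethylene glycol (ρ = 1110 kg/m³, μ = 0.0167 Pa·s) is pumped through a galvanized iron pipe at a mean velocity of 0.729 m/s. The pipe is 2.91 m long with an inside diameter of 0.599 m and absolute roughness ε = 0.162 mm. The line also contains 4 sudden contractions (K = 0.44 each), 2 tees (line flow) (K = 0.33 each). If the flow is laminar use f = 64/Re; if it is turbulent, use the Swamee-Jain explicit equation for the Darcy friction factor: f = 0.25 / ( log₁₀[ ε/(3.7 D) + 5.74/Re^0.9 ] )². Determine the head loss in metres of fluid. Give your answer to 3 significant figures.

h_f ≈ 0.0688 m

Reynolds number Re = ρVD/μ = 1110 · 0.729 · 0.599 / 0.0167 = 2.902e+04.
Re > 4000 → turbulent. Relative roughness ε/D = 0.000162/0.599 = 0.00027. Swamee-Jain: f = 0.25/(log₁₀[0.00027/3.7 + 5.74/2.902e+04^0.9])² = 0.25/(log₁₀[7.31e-05 + 0.000553])² = 0.25/(-3.204)² = 0.02436.
Total minor-loss coefficient ΣK = 4·0.44 + 2·0.33 = 2.42.
ΔP = [f·L/D + ΣK]·(ρV²/2) = [0.02436·2.91/0.599 + 2.42]·(1110·0.729²/2) = [0.1183 + 2.42]·294.9 = 748.7 Pa.
Head loss h_f = ΔP/(ρg) = 748.7/(1110·9.81) = 0.0688 m.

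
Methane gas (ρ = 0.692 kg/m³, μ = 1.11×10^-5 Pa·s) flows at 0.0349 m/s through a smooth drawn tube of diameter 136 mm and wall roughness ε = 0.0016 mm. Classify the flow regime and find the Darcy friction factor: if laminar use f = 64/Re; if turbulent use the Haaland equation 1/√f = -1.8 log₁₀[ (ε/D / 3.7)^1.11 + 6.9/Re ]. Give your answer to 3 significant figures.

Re = ρVD/μ = 0.692·0.0349·0.136/1.11e-05 = 295.9.
Re < 2300 → laminar, so f = 64/Re = 0.2163 (roughness is irrelevant in laminar flow).

f ≈ 0.216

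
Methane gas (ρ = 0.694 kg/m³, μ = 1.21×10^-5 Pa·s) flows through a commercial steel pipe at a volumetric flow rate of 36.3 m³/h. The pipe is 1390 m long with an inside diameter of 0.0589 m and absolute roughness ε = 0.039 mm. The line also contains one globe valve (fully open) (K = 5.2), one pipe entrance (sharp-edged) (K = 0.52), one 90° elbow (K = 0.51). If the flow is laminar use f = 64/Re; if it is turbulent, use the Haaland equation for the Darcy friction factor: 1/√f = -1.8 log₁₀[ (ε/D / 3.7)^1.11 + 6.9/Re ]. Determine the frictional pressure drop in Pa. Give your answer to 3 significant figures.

ΔP ≈ 3400 Pa

Q = 36.3 m³/h = 36.3/3600 = 0.01008 m³/s.
Cross-sectional area A = πD²/4 = π(0.0589)²/4 = 0.002725 m²; mean velocity V = Q/A = 0.01008/0.002725 = 3.701 m/s.
Reynolds number Re = ρVD/μ = 0.694 · 3.701 · 0.0589 / 1.21e-05 = 1.25e+04.
Re > 4000 → turbulent. Relative roughness ε/D = 3.9e-05/0.0589 = 0.000662. Haaland: 1/√f = -1.8 log₁₀[(0.000662/3.7)^1.11 + 6.9/1.25e+04] = -1.8 log₁₀[6.93e-05 + 0.000552] = 5.772, so f = 0.03001.
Total minor-loss coefficient ΣK = 1·5.2 + 1·0.52 + 1·0.51 = 6.23.
ΔP = [f·L/D + ΣK]·(ρV²/2) = [0.03001·1390/0.0589 + 6.23]·(0.694·3.701²/2) = [708.3 + 6.23]·4.752 = 3396 Pa.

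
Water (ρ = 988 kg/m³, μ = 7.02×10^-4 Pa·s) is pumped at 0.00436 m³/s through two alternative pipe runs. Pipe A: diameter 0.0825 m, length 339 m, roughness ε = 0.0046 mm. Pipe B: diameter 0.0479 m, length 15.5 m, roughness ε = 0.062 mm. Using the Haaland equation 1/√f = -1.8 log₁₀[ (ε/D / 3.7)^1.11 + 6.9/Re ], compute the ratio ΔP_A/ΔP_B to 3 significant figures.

ΔP_A/ΔP_B ≈ 1.18

Pipe A: V = Q/A = 0.00436/0.005346 = 0.8156 m/s; Re = 9.47e+04; ε/D = 5.58e-05; Haaland → f = 0.01826; ΔP_A = f(L/D)(ρV²/2) = 2.465e+04 Pa.
Pipe B: V = Q/A = 0.00436/0.001802 = 2.419 m/s; Re = 1.631e+05; ε/D = 0.00129; Haaland → f = 0.02224; ΔP_B = f(L/D)(ρV²/2) = 2.081e+04 Pa.
ΔP_A/ΔP_B = 2.465e+04/2.081e+04 = 1.18.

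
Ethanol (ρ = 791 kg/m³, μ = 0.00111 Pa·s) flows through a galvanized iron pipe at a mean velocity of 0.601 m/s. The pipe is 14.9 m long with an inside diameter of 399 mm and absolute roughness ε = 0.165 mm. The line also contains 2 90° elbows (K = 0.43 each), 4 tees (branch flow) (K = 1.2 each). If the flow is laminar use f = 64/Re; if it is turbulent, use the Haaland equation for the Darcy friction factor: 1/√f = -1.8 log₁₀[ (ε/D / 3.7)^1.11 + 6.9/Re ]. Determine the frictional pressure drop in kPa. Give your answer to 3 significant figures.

Reynolds number Re = ρVD/μ = 791 · 0.601 · 0.399 / 0.00111 = 1.709e+05.
Re > 4000 → turbulent. Relative roughness ε/D = 0.000165/0.399 = 0.000414. Haaland: 1/√f = -1.8 log₁₀[(0.000414/3.7)^1.11 + 6.9/1.709e+05] = -1.8 log₁₀[4.11e-05 + 4.04e-05] = 7.36, so f = 0.01846.
Total minor-loss coefficient ΣK = 2·0.43 + 4·1.2 = 5.66.
ΔP = [f·L/D + ΣK]·(ρV²/2) = [0.01846·14.9/0.399 + 5.66]·(791·0.601²/2) = [0.6893 + 5.66]·142.9 = 907 Pa.
ΔP = 907 Pa = 0.907 kPa.

ΔP ≈ 0.907 kPa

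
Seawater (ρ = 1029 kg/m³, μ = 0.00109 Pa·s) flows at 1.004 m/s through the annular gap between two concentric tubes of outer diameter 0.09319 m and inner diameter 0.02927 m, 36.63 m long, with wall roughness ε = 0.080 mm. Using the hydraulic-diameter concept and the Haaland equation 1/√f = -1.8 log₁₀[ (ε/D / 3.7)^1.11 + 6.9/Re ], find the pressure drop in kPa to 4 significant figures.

Hydraulic diameter D_h = 4A/P = D_o - D_i = 0.09319 - 0.02927 = 0.06392 m.
Re = ρVD_h/μ = 1029·1.004·0.06392/0.00109 = 6.058e+04.
ε/D_h = 8e-05/0.06392 = 0.00125; Haaland gives 1/√f = -1.8 log₁₀[0.00014+0.000114] = 6.47, so f = 0.02389.
ΔP = f(L/D_h)(ρV²/2) = 0.02389·36.63/0.06392·518.6 = 7099 Pa.
ΔP = 7.099 kPa.

ΔP ≈ 7.099 kPa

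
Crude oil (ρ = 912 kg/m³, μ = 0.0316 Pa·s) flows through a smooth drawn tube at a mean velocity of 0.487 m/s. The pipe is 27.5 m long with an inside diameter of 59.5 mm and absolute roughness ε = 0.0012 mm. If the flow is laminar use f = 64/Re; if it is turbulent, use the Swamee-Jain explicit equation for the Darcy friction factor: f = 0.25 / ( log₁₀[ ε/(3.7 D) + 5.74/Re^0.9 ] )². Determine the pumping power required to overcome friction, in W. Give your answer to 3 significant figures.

Reynolds number Re = ρVD/μ = 912 · 0.487 · 0.0595 / 0.0316 = 836.3.
Re < 2300 → laminar flow, so f = 64/Re = 64/836.3 = 0.07653 (the turbulent correlation is not needed).
Darcy-Weisbach: ΔP = f(L/D)(ρV²/2) = 0.07653·(27.5/0.0595)·(912·0.487²/2) = 0.07653·462.2·108.1 = 3825 Pa.
Q = V·A = 0.487·0.002781 = 0.001354 m³/s.
Pumping power P = QΔP = 0.001354·3825 = 5.180 W = 5.18 W.

P ≈ 5.18 W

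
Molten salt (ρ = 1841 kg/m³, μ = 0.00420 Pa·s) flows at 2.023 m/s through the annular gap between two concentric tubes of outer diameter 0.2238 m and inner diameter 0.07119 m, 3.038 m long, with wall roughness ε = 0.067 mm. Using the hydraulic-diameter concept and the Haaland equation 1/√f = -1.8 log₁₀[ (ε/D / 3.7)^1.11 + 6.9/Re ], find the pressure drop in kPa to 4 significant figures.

ΔP ≈ 1.430 kPa

Hydraulic diameter D_h = 4A/P = D_o - D_i = 0.2238 - 0.07119 = 0.1526 m.
Re = ρVD_h/μ = 1841·2.023·0.1526/0.0042 = 1.353e+05.
ε/D_h = 6.7e-05/0.1526 = 0.000439; Haaland gives 1/√f = -1.8 log₁₀[4.39e-05+5.1e-05] = 7.241, so f = 0.01907.
ΔP = f(L/D_h)(ρV²/2) = 0.01907·3.038/0.1526·3767 = 1430 Pa.
ΔP = 1.430 kPa.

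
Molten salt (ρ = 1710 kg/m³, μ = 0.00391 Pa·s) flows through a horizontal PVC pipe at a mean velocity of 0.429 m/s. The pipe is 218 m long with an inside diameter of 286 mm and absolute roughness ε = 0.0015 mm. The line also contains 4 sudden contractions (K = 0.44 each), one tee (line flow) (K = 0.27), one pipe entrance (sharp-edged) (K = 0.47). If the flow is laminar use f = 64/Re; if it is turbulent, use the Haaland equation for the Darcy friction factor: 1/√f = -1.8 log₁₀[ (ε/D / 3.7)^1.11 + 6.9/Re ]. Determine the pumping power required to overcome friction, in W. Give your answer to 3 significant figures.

P ≈ 78.3 W

Reynolds number Re = ρVD/μ = 1710 · 0.429 · 0.286 / 0.00391 = 5.366e+04.
Re > 4000 → turbulent. Relative roughness ε/D = 1.5e-06/0.286 = 5.24e-06. Haaland: 1/√f = -1.8 log₁₀[(5.24e-06/3.7)^1.11 + 6.9/5.366e+04] = -1.8 log₁₀[3.22e-07 + 0.000129] = 7.001, so f = 0.0204.
Total minor-loss coefficient ΣK = 4·0.44 + 1·0.27 + 1·0.47 = 2.5.
ΔP = [f·L/D + ΣK]·(ρV²/2) = [0.0204·218/0.286 + 2.5]·(1710·0.429²/2) = [15.55 + 2.5]·157.4 = 2840 Pa.
Q = V·A = 0.429·0.06424 = 0.02756 m³/s.
Pumping power P = QΔP = 0.02756·2840 = 78.27 W = 78.3 W.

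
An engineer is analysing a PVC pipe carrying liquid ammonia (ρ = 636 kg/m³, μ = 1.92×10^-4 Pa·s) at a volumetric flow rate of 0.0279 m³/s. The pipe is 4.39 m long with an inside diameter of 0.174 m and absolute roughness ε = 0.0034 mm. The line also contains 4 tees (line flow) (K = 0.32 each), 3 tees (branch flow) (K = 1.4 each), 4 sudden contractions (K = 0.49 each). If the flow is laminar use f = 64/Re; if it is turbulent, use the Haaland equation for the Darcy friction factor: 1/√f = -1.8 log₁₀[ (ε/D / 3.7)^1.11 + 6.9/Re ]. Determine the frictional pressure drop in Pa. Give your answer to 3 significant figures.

ΔP ≈ 3400 Pa

Cross-sectional area A = πD²/4 = π(0.174)²/4 = 0.02378 m²; mean velocity V = Q/A = 0.0279/0.02378 = 1.173 m/s.
Reynolds number Re = ρVD/μ = 636 · 1.173 · 0.174 / 0.000192 = 6.763e+05.
Re > 4000 → turbulent. Relative roughness ε/D = 3.4e-06/0.174 = 1.95e-05. Haaland: 1/√f = -1.8 log₁₀[(1.95e-05/3.7)^1.11 + 6.9/6.763e+05] = -1.8 log₁₀[1.39e-06 + 1.02e-05] = 8.885, so f = 0.01267.
Total minor-loss coefficient ΣK = 4·0.32 + 3·1.4 + 4·0.49 = 7.44.
ΔP = [f·L/D + ΣK]·(ρV²/2) = [0.01267·4.39/0.174 + 7.44]·(636·1.173²/2) = [0.3196 + 7.44]·437.8 = 3397 Pa.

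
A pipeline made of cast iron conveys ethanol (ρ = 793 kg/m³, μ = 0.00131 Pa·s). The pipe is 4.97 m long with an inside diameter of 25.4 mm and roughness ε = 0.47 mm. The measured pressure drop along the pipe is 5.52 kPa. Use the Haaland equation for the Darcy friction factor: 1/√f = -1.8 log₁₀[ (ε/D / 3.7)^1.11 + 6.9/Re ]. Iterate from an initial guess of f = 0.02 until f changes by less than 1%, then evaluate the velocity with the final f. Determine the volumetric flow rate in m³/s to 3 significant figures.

Rearranging Darcy-Weisbach: V = √(2·ΔP·D/(f·L·ρ)). With ε/D = 0.00047/0.0254 = 0.0185, iterate starting from f = 0.02:
  f = 0.02 → V = √(2·5520·0.0254/(0.02·4.97·793)) = 1.886 m/s; Re = ρVD/μ = 2.9e+04; f → 0.04866
  f = 0.04866 → V = 1.209 m/s; Re = 1.859e+04; f → 0.04939
  f = 0.04939 → V = 1.2 m/s; Re = 1.845e+04; f → 0.0494
Converged (Δf/f < 1%). With the final f = 0.0494: V = √(2·5520·0.0254/(0.0494·4.97·793)) = 1.2 m/s.
Q = V·A = 1.2·(π/4·0.0254²) = 0.0006081 m³/s = 6.08×10^-4 m³/s.

Q ≈ 6.08×10^-4 m³/s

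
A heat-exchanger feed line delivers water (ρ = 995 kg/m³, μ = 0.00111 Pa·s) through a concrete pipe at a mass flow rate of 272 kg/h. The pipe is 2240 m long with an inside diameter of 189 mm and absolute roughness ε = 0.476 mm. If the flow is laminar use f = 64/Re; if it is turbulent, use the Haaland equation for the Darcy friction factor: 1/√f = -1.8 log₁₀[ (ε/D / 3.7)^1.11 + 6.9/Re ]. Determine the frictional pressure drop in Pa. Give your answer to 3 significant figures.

ΔP ≈ 6.03 Pa

ṁ = 272 kg/h = 272/3600 = 0.07556 kg/s.
A = πD²/4 = π(0.189)²/4 = 0.02806 m²; mean velocity V = ṁ/(ρA) = 0.07556/(995 · 0.02806) = 0.002707 m/s.
Reynolds number Re = ρVD/μ = 995 · 0.002707 · 0.189 / 0.00111 = 458.6.
Re < 2300 → laminar flow, so f = 64/Re = 64/458.6 = 0.1396 (the turbulent correlation is not needed).
Darcy-Weisbach: ΔP = f(L/D)(ρV²/2) = 0.1396·(2240/0.189)·(995·0.002707²/2) = 0.1396·1.185e+04·0.003645 = 6.029 Pa.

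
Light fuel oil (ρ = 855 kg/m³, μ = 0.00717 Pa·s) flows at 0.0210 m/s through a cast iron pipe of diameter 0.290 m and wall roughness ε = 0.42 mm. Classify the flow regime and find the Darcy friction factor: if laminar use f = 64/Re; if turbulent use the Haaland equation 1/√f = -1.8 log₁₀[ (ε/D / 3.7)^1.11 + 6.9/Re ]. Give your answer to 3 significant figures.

Re = ρVD/μ = 855·0.021·0.29/0.00717 = 726.2.
Re < 2300 → laminar, so f = 64/Re = 0.08813 (roughness is irrelevant in laminar flow).

f ≈ 0.0881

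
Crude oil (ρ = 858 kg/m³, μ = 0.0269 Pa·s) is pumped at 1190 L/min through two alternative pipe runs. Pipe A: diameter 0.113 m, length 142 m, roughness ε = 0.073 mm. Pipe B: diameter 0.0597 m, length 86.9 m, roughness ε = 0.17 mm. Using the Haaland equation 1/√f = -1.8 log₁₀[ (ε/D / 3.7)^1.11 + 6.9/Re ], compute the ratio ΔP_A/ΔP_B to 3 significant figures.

Pipe A: V = Q/A = 0.01983/0.01003 = 1.978 m/s; Re = 7128; ε/D = 0.000646; Haaland → f = 0.03464; ΔP_A = f(L/D)(ρV²/2) = 7.304e+04 Pa.
Pipe B: V = Q/A = 0.01983/0.002799 = 7.085 m/s; Re = 1.349e+04; ε/D = 0.00285; Haaland → f = 0.03286; ΔP_B = f(L/D)(ρV²/2) = 1.03e+06 Pa.
ΔP_A/ΔP_B = 7.304e+04/1.03e+06 = 0.0709.

ΔP_A/ΔP_B ≈ 0.0709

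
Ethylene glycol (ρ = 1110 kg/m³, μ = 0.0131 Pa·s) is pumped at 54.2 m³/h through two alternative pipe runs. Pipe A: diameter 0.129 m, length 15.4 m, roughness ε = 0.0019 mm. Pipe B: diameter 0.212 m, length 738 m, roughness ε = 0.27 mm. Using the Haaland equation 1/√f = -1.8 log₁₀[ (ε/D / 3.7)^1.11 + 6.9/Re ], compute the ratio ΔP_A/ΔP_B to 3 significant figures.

ΔP_A/ΔP_B ≈ 0.209

Pipe A: V = Q/A = 0.01506/0.01307 = 1.152 m/s; Re = 1.259e+04; ε/D = 1.47e-05; Haaland → f = 0.02903; ΔP_A = f(L/D)(ρV²/2) = 2553 Pa.
Pipe B: V = Q/A = 0.01506/0.0353 = 0.4265 m/s; Re = 7662; ε/D = 0.00127; Haaland → f = 0.03472; ΔP_B = f(L/D)(ρV²/2) = 1.22e+04 Pa.
ΔP_A/ΔP_B = 2553/1.22e+04 = 0.209.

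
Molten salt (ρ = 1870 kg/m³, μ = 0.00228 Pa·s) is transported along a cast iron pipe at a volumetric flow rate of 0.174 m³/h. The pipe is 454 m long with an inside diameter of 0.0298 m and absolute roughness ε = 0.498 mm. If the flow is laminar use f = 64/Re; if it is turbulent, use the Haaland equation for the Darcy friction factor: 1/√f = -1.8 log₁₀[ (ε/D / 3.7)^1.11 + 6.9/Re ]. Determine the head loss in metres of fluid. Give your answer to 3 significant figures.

h_f ≈ 0.141 m

Q = 0.174 m³/h = 0.174/3600 = 4.833e-05 m³/s.
Cross-sectional area A = πD²/4 = π(0.0298)²/4 = 0.0006975 m²; mean velocity V = Q/A = 4.833e-05/0.0006975 = 0.0693 m/s.
Reynolds number Re = ρVD/μ = 1870 · 0.0693 · 0.0298 / 0.00228 = 1694.
Re < 2300 → laminar flow, so f = 64/Re = 64/1694 = 0.03779 (the turbulent correlation is not needed).
Darcy-Weisbach: ΔP = f(L/D)(ρV²/2) = 0.03779·(454/0.0298)·(1870·0.0693²/2) = 0.03779·1.523e+04·4.49 = 2585 Pa.
Head loss h_f = ΔP/(ρg) = 2585/(1870·9.81) = 0.141 m.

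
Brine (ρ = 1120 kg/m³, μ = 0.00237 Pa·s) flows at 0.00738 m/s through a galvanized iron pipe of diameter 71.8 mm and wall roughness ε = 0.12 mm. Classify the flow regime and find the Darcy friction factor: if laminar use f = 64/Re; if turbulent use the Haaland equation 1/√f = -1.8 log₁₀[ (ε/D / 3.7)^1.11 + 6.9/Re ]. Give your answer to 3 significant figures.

f ≈ 0.256

Re = ρVD/μ = 1120·0.00738·0.0718/0.00237 = 250.4.
Re < 2300 → laminar, so f = 64/Re = 0.2556 (roughness is irrelevant in laminar flow).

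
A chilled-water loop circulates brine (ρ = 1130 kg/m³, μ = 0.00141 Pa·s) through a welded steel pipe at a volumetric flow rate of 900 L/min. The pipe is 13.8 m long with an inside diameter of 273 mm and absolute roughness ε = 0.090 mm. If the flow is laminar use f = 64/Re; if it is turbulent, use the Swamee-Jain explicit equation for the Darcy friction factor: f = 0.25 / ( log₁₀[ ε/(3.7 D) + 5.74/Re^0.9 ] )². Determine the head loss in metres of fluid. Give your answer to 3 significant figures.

Q = 900 L/min = 900/60000 = 0.015 m³/s.
Cross-sectional area A = πD²/4 = π(0.273)²/4 = 0.05853 m²; mean velocity V = Q/A = 0.015/0.05853 = 0.2563 m/s.
Reynolds number Re = ρVD/μ = 1130 · 0.2563 · 0.273 / 0.00141 = 5.607e+04.
Re > 4000 → turbulent. Relative roughness ε/D = 9e-05/0.273 = 0.00033. Swamee-Jain: f = 0.25/(log₁₀[0.00033/3.7 + 5.74/5.607e+04^0.9])² = 0.25/(log₁₀[8.91e-05 + 0.000306])² = 0.25/(-3.404)² = 0.02158.
Darcy-Weisbach: ΔP = f(L/D)(ρV²/2) = 0.02158·(13.8/0.273)·(1130·0.2563²/2) = 0.02158·50.55·37.1 = 40.47 Pa.
Head loss h_f = ΔP/(ρg) = 40.47/(1130·9.81) = 0.00365 m.

h_f ≈ 0.00365 m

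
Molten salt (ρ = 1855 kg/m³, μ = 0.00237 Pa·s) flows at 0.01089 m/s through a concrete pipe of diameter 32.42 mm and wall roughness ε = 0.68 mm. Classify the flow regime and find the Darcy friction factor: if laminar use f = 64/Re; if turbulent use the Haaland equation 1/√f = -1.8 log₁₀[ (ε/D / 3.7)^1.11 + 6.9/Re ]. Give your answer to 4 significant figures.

f ≈ 0.2316

Re = ρVD/μ = 1855·0.01089·0.03242/0.00237 = 276.3.
Re < 2300 → laminar, so f = 64/Re = 0.2316 (roughness is irrelevant in laminar flow).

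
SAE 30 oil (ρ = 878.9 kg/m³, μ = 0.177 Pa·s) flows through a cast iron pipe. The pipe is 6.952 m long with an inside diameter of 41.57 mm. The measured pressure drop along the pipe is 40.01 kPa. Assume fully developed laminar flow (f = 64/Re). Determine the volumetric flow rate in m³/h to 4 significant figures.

For laminar flow, f = 64/Re with Re = ρVD/μ, so Darcy-Weisbach reduces to ΔP = 32μLV/D². Solving for V: V = ΔP·D²/(32μL) = 4.001e+04·(0.04157)²/(32·0.177·6.952) = 1.756 m/s.
Check: Re = ρVD/μ = 878.9·1.756·0.04157/0.177 = 362.4 < 2300, so the laminar assumption holds.
Q = V·A = 1.756·(π/4·0.04157²) = 0.002383 m³/s = 8.579 m³/h.

Q ≈ 8.579 m³/h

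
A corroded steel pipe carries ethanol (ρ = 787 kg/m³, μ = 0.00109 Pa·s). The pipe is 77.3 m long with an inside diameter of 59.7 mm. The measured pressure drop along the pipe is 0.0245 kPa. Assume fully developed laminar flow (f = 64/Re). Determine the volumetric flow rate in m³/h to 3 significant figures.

Q ≈ 0.326 m³/h

For laminar flow, f = 64/Re with Re = ρVD/μ, so Darcy-Weisbach reduces to ΔP = 32μLV/D². Solving for V: V = ΔP·D²/(32μL) = 24.5·(0.0597)²/(32·0.00109·77.3) = 0.03239 m/s.
Check: Re = ρVD/μ = 787·0.03239·0.0597/0.00109 = 1396 < 2300, so the laminar assumption holds.
Q = V·A = 0.03239·(π/4·0.0597²) = 9.066e-05 m³/s = 0.326 m³/h.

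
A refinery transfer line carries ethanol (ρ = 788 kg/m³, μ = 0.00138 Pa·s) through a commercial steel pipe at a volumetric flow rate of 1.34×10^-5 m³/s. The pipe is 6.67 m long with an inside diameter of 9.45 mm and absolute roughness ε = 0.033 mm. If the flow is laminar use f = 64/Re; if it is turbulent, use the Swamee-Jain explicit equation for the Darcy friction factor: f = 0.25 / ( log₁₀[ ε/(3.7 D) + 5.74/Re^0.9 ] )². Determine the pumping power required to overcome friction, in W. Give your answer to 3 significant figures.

Cross-sectional area A = πD²/4 = π(0.00945)²/4 = 7.014e-05 m²; mean velocity V = Q/A = 1.34e-05/7.014e-05 = 0.1911 m/s.
Reynolds number Re = ρVD/μ = 788 · 0.1911 · 0.00945 / 0.00138 = 1031.
Re < 2300 → laminar flow, so f = 64/Re = 64/1031 = 0.06208 (the turbulent correlation is not needed).
Darcy-Weisbach: ΔP = f(L/D)(ρV²/2) = 0.06208·(6.67/0.00945)·(788·0.1911²/2) = 0.06208·705.8·14.38 = 630.1 Pa.
Pumping power P = QΔP = 1.34e-05·630.1 = 0.008444 W = 0.00844 W.

P ≈ 0.00844 W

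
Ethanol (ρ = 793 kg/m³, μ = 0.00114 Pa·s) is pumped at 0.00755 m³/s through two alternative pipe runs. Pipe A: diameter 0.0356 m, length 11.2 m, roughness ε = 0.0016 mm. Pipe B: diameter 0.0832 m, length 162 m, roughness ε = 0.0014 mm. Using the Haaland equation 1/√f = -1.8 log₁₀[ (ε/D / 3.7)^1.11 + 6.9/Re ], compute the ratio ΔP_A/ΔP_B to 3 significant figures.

ΔP_A/ΔP_B ≈ 4.11

Pipe A: V = Q/A = 0.00755/0.0009954 = 7.585 m/s; Re = 1.878e+05; ε/D = 4.49e-05; Haaland → f = 0.01598; ΔP_A = f(L/D)(ρV²/2) = 1.147e+05 Pa.
Pipe B: V = Q/A = 0.00755/0.005437 = 1.389 m/s; Re = 8.037e+04; ε/D = 1.68e-05; Haaland → f = 0.01872; ΔP_B = f(L/D)(ρV²/2) = 2.787e+04 Pa.
ΔP_A/ΔP_B = 1.147e+05/2.787e+04 = 4.11.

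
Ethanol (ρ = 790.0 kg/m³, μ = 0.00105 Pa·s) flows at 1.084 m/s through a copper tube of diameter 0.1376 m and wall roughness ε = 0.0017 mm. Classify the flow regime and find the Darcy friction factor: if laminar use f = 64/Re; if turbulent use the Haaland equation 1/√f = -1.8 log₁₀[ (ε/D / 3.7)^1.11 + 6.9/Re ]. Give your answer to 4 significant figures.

Re = ρVD/μ = 790·1.084·0.1376/0.00105 = 1.122e+05.
Re > 4000 → turbulent. ε/D = 1.7e-06/0.1376 = 1.24e-05; Haaland: 1/√f = -1.8 log₁₀[8.34e-07 + 6.15e-05] = 7.57, so f = 0.01745.

f ≈ 0.01745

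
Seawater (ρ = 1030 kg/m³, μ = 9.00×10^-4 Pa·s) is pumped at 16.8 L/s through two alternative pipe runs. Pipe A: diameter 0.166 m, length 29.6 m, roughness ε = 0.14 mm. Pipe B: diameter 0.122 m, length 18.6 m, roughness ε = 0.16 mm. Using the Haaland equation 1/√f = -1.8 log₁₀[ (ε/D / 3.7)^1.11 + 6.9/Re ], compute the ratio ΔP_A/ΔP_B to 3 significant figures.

ΔP_A/ΔP_B ≈ 0.320

Pipe A: V = Q/A = 0.0168/0.02164 = 0.7763 m/s; Re = 1.475e+05; ε/D = 0.000843; Haaland → f = 0.02069; ΔP_A = f(L/D)(ρV²/2) = 1145 Pa.
Pipe B: V = Q/A = 0.0168/0.01169 = 1.437 m/s; Re = 2.007e+05; ε/D = 0.00131; Haaland → f = 0.02207; ΔP_B = f(L/D)(ρV²/2) = 3580 Pa.
ΔP_A/ΔP_B = 1145/3580 = 0.320.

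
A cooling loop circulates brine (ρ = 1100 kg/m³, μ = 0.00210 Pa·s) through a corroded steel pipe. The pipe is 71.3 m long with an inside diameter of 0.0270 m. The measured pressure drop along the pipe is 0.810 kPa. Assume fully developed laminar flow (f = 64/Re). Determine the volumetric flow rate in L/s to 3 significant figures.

For laminar flow, f = 64/Re with Re = ρVD/μ, so Darcy-Weisbach reduces to ΔP = 32μLV/D². Solving for V: V = ΔP·D²/(32μL) = 810·(0.027)²/(32·0.0021·71.3) = 0.1232 m/s.
Check: Re = ρVD/μ = 1100·0.1232·0.027/0.0021 = 1743 < 2300, so the laminar assumption holds.
Q = V·A = 0.1232·(π/4·0.027²) = 7.056e-05 m³/s = 0.0706 L/s.

Q ≈ 0.0706 L/s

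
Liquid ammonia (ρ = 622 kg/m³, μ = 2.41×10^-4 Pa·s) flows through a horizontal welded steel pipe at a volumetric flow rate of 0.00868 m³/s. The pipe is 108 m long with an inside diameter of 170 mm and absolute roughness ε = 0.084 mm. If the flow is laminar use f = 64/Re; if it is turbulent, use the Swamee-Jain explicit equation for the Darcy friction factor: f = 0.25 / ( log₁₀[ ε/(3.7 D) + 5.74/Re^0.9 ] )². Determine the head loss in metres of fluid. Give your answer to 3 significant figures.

Cross-sectional area A = πD²/4 = π(0.17)²/4 = 0.0227 m²; mean velocity V = Q/A = 0.00868/0.0227 = 0.3824 m/s.
Reynolds number Re = ρVD/μ = 622 · 0.3824 · 0.17 / 0.000241 = 1.678e+05.
Re > 4000 → turbulent. Relative roughness ε/D = 8.4e-05/0.17 = 0.000494. Swamee-Jain: f = 0.25/(log₁₀[0.000494/3.7 + 5.74/1.678e+05^0.9])² = 0.25/(log₁₀[0.000134 + 0.000114])² = 0.25/(-3.606)² = 0.01922.
Darcy-Weisbach: ΔP = f(L/D)(ρV²/2) = 0.01922·(108/0.17)·(622·0.3824²/2) = 0.01922·635.3·45.48 = 555.4 Pa.
Head loss h_f = ΔP/(ρg) = 555.4/(622·9.81) = 0.0910 m.

h_f ≈ 0.0910 m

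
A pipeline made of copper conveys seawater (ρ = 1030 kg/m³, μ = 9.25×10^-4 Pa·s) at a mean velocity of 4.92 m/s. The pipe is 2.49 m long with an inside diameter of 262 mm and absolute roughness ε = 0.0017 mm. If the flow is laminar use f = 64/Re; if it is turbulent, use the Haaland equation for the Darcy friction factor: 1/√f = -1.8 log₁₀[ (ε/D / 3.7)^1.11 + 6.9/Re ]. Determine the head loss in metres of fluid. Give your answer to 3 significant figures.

h_f ≈ 0.130 m

Reynolds number Re = ρVD/μ = 1030 · 4.92 · 0.262 / 0.000925 = 1.435e+06.
Re > 4000 → turbulent. Relative roughness ε/D = 1.7e-06/0.262 = 6.49e-06. Haaland: 1/√f = -1.8 log₁₀[(6.49e-06/3.7)^1.11 + 6.9/1.435e+06] = -1.8 log₁₀[4.08e-07 + 4.81e-06] = 9.509, so f = 0.01106.
Darcy-Weisbach: ΔP = f(L/D)(ρV²/2) = 0.01106·(2.49/0.262)·(1030·4.92²/2) = 0.01106·9.504·1.247e+04 = 1310 Pa.
Head loss h_f = ΔP/(ρg) = 1310/(1030·9.81) = 0.130 m.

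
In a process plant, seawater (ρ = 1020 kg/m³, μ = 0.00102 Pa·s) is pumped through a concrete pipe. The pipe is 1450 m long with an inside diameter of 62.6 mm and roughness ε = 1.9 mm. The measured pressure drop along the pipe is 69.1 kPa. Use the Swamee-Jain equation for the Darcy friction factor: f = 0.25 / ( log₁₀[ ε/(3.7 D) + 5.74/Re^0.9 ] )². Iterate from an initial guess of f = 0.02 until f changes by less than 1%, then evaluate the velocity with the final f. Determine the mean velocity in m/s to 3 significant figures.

Rearranging Darcy-Weisbach: V = √(2·ΔP·D/(f·L·ρ)). With ε/D = 0.0019/0.0626 = 0.0304, iterate starting from f = 0.02:
  f = 0.02 → V = √(2·6.91e+04·0.0626/(0.02·1450·1020)) = 0.5408 m/s; Re = ρVD/μ = 3.385e+04; f → 0.05884
  f = 0.05884 → V = 0.3153 m/s; Re = 1.974e+04; f → 0.05969
  f = 0.05969 → V = 0.313 m/s; Re = 1.96e+04; f → 0.05971
Converged (Δf/f < 1%). With the final f = 0.05971: V = √(2·6.91e+04·0.0626/(0.05971·1450·1020)) = 0.313 m/s.

V ≈ 0.313 m/s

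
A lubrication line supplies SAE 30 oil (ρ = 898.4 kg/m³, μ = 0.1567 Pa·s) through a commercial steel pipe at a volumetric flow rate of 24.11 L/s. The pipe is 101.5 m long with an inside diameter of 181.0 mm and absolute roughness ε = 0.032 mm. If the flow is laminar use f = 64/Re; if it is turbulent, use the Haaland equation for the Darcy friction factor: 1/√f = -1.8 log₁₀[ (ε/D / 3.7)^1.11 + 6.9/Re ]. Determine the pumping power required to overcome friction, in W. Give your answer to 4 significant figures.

Q = 24.11 L/s = 24.11/1000 = 0.02411 m³/s.
Cross-sectional area A = πD²/4 = π(0.181)²/4 = 0.02573 m²; mean velocity V = Q/A = 0.02411/0.02573 = 0.937 m/s.
Reynolds number Re = ρVD/μ = 898.4 · 0.937 · 0.181 / 0.157 = 972.4.
Re < 2300 → laminar flow, so f = 64/Re = 64/972.4 = 0.06582 (the turbulent correlation is not needed).
Darcy-Weisbach: ΔP = f(L/D)(ρV²/2) = 0.06582·(101.5/0.181)·(898.4·0.937²/2) = 0.06582·560.8·394.4 = 1.456e+04 Pa.
Pumping power P = QΔP = 0.02411·1.456e+04 = 350.97 W = 351.0 W.

P ≈ 351.0 W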